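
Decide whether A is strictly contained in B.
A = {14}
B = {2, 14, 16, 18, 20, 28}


A ⊂ B requires: A ⊆ B AND A ≠ B.
A ⊆ B? Yes
A = B? No
A ⊂ B: Yes (A is a proper subset of B)

Yes, A ⊂ B


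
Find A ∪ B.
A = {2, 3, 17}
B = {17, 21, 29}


A ∪ B = all elements in A or B (or both)
A = {2, 3, 17}
B = {17, 21, 29}
A ∪ B = {2, 3, 17, 21, 29}

A ∪ B = {2, 3, 17, 21, 29}


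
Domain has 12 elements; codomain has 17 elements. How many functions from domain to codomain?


Each of |A| = 12 inputs maps to any of |B| = 17 outputs.
# functions = |B|^|A| = 17^12
= 582622237229761

Number of functions = 582622237229761


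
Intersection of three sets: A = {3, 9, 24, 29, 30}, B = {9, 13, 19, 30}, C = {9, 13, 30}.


A ∩ B = {9, 30}
(A ∩ B) ∩ C = {9, 30}

A ∩ B ∩ C = {9, 30}


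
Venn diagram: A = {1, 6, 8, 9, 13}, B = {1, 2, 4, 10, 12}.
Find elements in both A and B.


A = {1, 6, 8, 9, 13}
B = {1, 2, 4, 10, 12}
Region: in both A and B
Elements: {1}

Elements in both A and B: {1}


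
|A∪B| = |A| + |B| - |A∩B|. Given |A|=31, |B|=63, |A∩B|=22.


|A ∪ B| = |A| + |B| - |A ∩ B|
= 31 + 63 - 22
= 72

|A ∪ B| = 72


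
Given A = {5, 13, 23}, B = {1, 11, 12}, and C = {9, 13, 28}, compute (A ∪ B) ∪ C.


A ∪ B = {1, 5, 11, 12, 13, 23}
(A ∪ B) ∪ C = {1, 5, 9, 11, 12, 13, 23, 28}

A ∪ B ∪ C = {1, 5, 9, 11, 12, 13, 23, 28}


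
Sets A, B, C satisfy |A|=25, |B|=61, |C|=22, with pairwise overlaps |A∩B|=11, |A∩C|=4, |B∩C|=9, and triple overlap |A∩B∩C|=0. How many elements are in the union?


|A∪B∪C| = |A|+|B|+|C| - |A∩B|-|A∩C|-|B∩C| + |A∩B∩C|
= 25+61+22 - 11-4-9 + 0
= 108 - 24 + 0
= 84

|A ∪ B ∪ C| = 84


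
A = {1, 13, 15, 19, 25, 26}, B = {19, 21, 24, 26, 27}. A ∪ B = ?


A ∪ B = all elements in A or B (or both)
A = {1, 13, 15, 19, 25, 26}
B = {19, 21, 24, 26, 27}
A ∪ B = {1, 13, 15, 19, 21, 24, 25, 26, 27}

A ∪ B = {1, 13, 15, 19, 21, 24, 25, 26, 27}


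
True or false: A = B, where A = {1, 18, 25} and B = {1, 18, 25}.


Two sets are equal iff they have exactly the same elements.
A = {1, 18, 25}
B = {1, 18, 25}
Same elements → A = B

Yes, A = B


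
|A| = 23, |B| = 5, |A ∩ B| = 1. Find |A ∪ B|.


|A ∪ B| = |A| + |B| - |A ∩ B|
= 23 + 5 - 1
= 27

|A ∪ B| = 27


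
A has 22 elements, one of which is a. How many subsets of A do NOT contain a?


Subsets of A avoiding a are subsets of A \ {a}, which has 21 elements.
Count = 2^(n-1) = 2^21
= 2097152

Number of subsets avoiding a = 2097152


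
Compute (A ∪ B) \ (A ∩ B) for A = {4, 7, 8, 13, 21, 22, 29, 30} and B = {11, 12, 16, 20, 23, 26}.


A △ B = (A \ B) ∪ (B \ A) = elements in exactly one of A or B
A \ B = {4, 7, 8, 13, 21, 22, 29, 30}
B \ A = {11, 12, 16, 20, 23, 26}
A △ B = {4, 7, 8, 11, 12, 13, 16, 20, 21, 22, 23, 26, 29, 30}

A △ B = {4, 7, 8, 11, 12, 13, 16, 20, 21, 22, 23, 26, 29, 30}


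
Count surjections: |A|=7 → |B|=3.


n = |A| = 7, k = |B| = 3. Surjections via inclusion-exclusion:
S(n,k) = Σ(-1)^i × C(k,i) × (k-i)^n, i=0 to k
i=0: (-1)^0×C(3,0)×3^7 = 2187
i=1: (-1)^1×C(3,1)×2^7 = -384
i=2: (-1)^2×C(3,2)×1^7 = 3
i=3: (-1)^3×C(3,3)×0^7 = 0
Total = 1806

Number of surjections = 1806


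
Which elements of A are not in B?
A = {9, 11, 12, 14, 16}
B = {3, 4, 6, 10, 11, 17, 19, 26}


A \ B = elements in A but not in B
A = {9, 11, 12, 14, 16}
B = {3, 4, 6, 10, 11, 17, 19, 26}
Remove from A any elements in B
A \ B = {9, 12, 14, 16}

A \ B = {9, 12, 14, 16}


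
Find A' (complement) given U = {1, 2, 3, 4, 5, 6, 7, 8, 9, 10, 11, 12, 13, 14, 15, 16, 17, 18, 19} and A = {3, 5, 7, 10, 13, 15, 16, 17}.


Aᶜ = U \ A = elements in U but not in A
U = {1, 2, 3, 4, 5, 6, 7, 8, 9, 10, 11, 12, 13, 14, 15, 16, 17, 18, 19}
A = {3, 5, 7, 10, 13, 15, 16, 17}
Aᶜ = {1, 2, 4, 6, 8, 9, 11, 12, 14, 18, 19}

Aᶜ = {1, 2, 4, 6, 8, 9, 11, 12, 14, 18, 19}


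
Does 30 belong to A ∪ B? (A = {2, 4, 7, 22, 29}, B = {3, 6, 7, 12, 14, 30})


A = {2, 4, 7, 22, 29}, B = {3, 6, 7, 12, 14, 30}
A ∪ B = all elements in A or B
A ∪ B = {2, 3, 4, 6, 7, 12, 14, 22, 29, 30}
Checking if 30 ∈ A ∪ B
30 is in A ∪ B → True

30 ∈ A ∪ B


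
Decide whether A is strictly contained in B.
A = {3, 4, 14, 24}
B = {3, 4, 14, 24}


A ⊂ B requires: A ⊆ B AND A ≠ B.
A ⊆ B? Yes
A = B? Yes
A = B, so A is not a PROPER subset.

No, A is not a proper subset of B


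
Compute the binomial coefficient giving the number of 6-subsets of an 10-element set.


C(n,k) = n! / (k!(n-k)!)
C(10,6) = 10! / (6!4!)
= 210

C(10,6) = 210


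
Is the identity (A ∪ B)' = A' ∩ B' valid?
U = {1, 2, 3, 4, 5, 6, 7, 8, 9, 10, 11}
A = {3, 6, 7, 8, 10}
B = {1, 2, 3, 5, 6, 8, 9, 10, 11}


LHS: A ∪ B = {1, 2, 3, 5, 6, 7, 8, 9, 10, 11}
(A ∪ B)' = U \ (A ∪ B) = {4}
A' = {1, 2, 4, 5, 9, 11}, B' = {4, 7}
Claimed RHS: A' ∩ B' = {4}
Identity is VALID: LHS = RHS = {4} ✓

Identity is valid. (A ∪ B)' = A' ∩ B' = {4}


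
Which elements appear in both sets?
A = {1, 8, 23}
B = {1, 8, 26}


A ∩ B = elements in both A and B
A = {1, 8, 23}
B = {1, 8, 26}
A ∩ B = {1, 8}

A ∩ B = {1, 8}


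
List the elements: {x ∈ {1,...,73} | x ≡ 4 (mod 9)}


Checking each candidate:
Condition: x in {1,...,73} with x ≡ 4 (mod 9)
Result = {4, 13, 22, 31, 40, 49, 58, 67}

{4, 13, 22, 31, 40, 49, 58, 67}


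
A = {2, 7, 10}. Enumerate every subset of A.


|A| = 3, so |P(A)| = 2^3 = 8
Enumerate subsets by cardinality (0 to 3):
∅, {2}, {7}, {10}, {2, 7}, {2, 10}, {7, 10}, {2, 7, 10}

P(A) has 8 subsets: ∅, {2}, {7}, {10}, {2, 7}, {2, 10}, {7, 10}, {2, 7, 10}


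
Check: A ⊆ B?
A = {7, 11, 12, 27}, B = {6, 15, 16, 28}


A ⊆ B means every element of A is in B.
Elements in A not in B: {7, 11, 12, 27}
So A ⊄ B.

No, A ⊄ B


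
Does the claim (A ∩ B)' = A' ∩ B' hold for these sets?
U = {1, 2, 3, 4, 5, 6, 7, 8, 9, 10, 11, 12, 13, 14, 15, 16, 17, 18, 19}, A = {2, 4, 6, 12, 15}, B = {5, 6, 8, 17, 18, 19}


LHS: A ∩ B = {6}
(A ∩ B)' = U \ (A ∩ B) = {1, 2, 3, 4, 5, 7, 8, 9, 10, 11, 12, 13, 14, 15, 16, 17, 18, 19}
A' = {1, 3, 5, 7, 8, 9, 10, 11, 13, 14, 16, 17, 18, 19}, B' = {1, 2, 3, 4, 7, 9, 10, 11, 12, 13, 14, 15, 16}
Claimed RHS: A' ∩ B' = {1, 3, 7, 9, 10, 11, 13, 14, 16}
Identity is INVALID: LHS = {1, 2, 3, 4, 5, 7, 8, 9, 10, 11, 12, 13, 14, 15, 16, 17, 18, 19} but the RHS claimed here equals {1, 3, 7, 9, 10, 11, 13, 14, 16}. The correct form is (A ∩ B)' = A' ∪ B'.

Identity is invalid: (A ∩ B)' = {1, 2, 3, 4, 5, 7, 8, 9, 10, 11, 12, 13, 14, 15, 16, 17, 18, 19} but A' ∩ B' = {1, 3, 7, 9, 10, 11, 13, 14, 16}. The correct De Morgan law is (A ∩ B)' = A' ∪ B'.


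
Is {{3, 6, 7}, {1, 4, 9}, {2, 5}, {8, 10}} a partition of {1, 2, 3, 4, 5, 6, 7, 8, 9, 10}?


A partition requires: (1) non-empty parts, (2) pairwise disjoint, (3) union = U
Parts: {3, 6, 7}, {1, 4, 9}, {2, 5}, {8, 10}
Union of parts: {1, 2, 3, 4, 5, 6, 7, 8, 9, 10}
U = {1, 2, 3, 4, 5, 6, 7, 8, 9, 10}
All non-empty? True
Pairwise disjoint? True
Covers U? True

Yes, valid partition


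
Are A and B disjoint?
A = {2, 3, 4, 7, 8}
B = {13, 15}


Disjoint means A ∩ B = ∅.
A ∩ B = ∅
A ∩ B = ∅, so A and B are disjoint.

Yes, A and B are disjoint


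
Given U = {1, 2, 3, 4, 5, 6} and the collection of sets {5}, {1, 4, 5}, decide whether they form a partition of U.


A partition requires: (1) non-empty parts, (2) pairwise disjoint, (3) union = U
Parts: {5}, {1, 4, 5}
Union of parts: {1, 4, 5}
U = {1, 2, 3, 4, 5, 6}
All non-empty? True
Pairwise disjoint? False
Covers U? False

No, not a valid partition


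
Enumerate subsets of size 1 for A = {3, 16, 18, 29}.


|A| = 4, so A has C(4,1) = 4 subsets of size 1.
Enumerate by choosing 1 elements from A at a time:
{3}, {16}, {18}, {29}

1-element subsets (4 total): {3}, {16}, {18}, {29}


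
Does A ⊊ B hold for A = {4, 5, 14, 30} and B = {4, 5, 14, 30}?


A ⊂ B requires: A ⊆ B AND A ≠ B.
A ⊆ B? Yes
A = B? Yes
A = B, so A is not a PROPER subset.

No, A is not a proper subset of B


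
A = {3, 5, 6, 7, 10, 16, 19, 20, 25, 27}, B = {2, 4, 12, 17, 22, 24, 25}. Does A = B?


Two sets are equal iff they have exactly the same elements.
A = {3, 5, 6, 7, 10, 16, 19, 20, 25, 27}
B = {2, 4, 12, 17, 22, 24, 25}
Differences: {2, 3, 4, 5, 6, 7, 10, 12, 16, 17, 19, 20, 22, 24, 27}
A ≠ B

No, A ≠ B


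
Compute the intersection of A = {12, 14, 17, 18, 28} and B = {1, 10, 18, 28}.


A ∩ B = elements in both A and B
A = {12, 14, 17, 18, 28}
B = {1, 10, 18, 28}
A ∩ B = {18, 28}

A ∩ B = {18, 28}


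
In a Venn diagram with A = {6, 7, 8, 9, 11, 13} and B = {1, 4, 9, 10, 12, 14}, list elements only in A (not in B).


A = {6, 7, 8, 9, 11, 13}
B = {1, 4, 9, 10, 12, 14}
Region: only in A (not in B)
Elements: {6, 7, 8, 11, 13}

Elements only in A (not in B): {6, 7, 8, 11, 13}


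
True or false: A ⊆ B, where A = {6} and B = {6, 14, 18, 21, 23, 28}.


A ⊆ B means every element of A is in B.
All elements of A are in B.
So A ⊆ B.

Yes, A ⊆ B


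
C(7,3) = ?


C(n,k) = n! / (k!(n-k)!)
C(7,3) = 7! / (3!4!)
= 35

C(7,3) = 35


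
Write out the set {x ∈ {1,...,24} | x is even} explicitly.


Checking each candidate:
Condition: even numbers in {1,...,24}
Result = {2, 4, 6, 8, 10, 12, 14, 16, 18, 20, 22, 24}

{2, 4, 6, 8, 10, 12, 14, 16, 18, 20, 22, 24}


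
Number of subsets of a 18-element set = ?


Number of subsets = 2^n
= 2^18
= 262144

|P(A)| = 262144


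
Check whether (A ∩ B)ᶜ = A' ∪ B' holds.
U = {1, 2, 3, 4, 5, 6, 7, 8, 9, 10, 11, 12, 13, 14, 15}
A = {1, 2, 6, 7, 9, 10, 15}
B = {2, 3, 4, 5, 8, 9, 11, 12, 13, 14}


LHS: A ∩ B = {2, 9}
(A ∩ B)' = U \ (A ∩ B) = {1, 3, 4, 5, 6, 7, 8, 10, 11, 12, 13, 14, 15}
A' = {3, 4, 5, 8, 11, 12, 13, 14}, B' = {1, 6, 7, 10, 15}
Claimed RHS: A' ∪ B' = {1, 3, 4, 5, 6, 7, 8, 10, 11, 12, 13, 14, 15}
Identity is VALID: LHS = RHS = {1, 3, 4, 5, 6, 7, 8, 10, 11, 12, 13, 14, 15} ✓

Identity is valid. (A ∩ B)' = A' ∪ B' = {1, 3, 4, 5, 6, 7, 8, 10, 11, 12, 13, 14, 15}


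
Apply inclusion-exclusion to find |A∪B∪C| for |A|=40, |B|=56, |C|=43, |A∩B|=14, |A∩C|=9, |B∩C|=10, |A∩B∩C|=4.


|A∪B∪C| = |A|+|B|+|C| - |A∩B|-|A∩C|-|B∩C| + |A∩B∩C|
= 40+56+43 - 14-9-10 + 4
= 139 - 33 + 4
= 110

|A ∪ B ∪ C| = 110


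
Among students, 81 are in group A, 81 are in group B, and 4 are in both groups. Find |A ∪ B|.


|A ∪ B| = |A| + |B| - |A ∩ B|
= 81 + 81 - 4
= 158

|A ∪ B| = 158


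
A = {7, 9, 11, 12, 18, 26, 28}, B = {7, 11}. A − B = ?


A \ B = elements in A but not in B
A = {7, 9, 11, 12, 18, 26, 28}
B = {7, 11}
Remove from A any elements in B
A \ B = {9, 12, 18, 26, 28}

A \ B = {9, 12, 18, 26, 28}


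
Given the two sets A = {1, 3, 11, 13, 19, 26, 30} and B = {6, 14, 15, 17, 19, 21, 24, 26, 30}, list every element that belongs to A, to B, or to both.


A ∪ B = all elements in A or B (or both)
A = {1, 3, 11, 13, 19, 26, 30}
B = {6, 14, 15, 17, 19, 21, 24, 26, 30}
A ∪ B = {1, 3, 6, 11, 13, 14, 15, 17, 19, 21, 24, 26, 30}

A ∪ B = {1, 3, 6, 11, 13, 14, 15, 17, 19, 21, 24, 26, 30}


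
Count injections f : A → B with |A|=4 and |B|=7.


An injection sends each of |A| = 4 inputs to a distinct output in B.
# injections = |B|·(|B|-1)·…·(|B|-|A|+1) = 7! / (7 - 4)!
= 7 × 6 × 5 × 4
= 840

Number of injections = 840


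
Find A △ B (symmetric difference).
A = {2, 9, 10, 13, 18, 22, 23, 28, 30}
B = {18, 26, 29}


A △ B = (A \ B) ∪ (B \ A) = elements in exactly one of A or B
A \ B = {2, 9, 10, 13, 22, 23, 28, 30}
B \ A = {26, 29}
A △ B = {2, 9, 10, 13, 22, 23, 26, 28, 29, 30}

A △ B = {2, 9, 10, 13, 22, 23, 26, 28, 29, 30}


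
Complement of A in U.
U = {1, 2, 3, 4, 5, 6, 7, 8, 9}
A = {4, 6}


Aᶜ = U \ A = elements in U but not in A
U = {1, 2, 3, 4, 5, 6, 7, 8, 9}
A = {4, 6}
Aᶜ = {1, 2, 3, 5, 7, 8, 9}

Aᶜ = {1, 2, 3, 5, 7, 8, 9}


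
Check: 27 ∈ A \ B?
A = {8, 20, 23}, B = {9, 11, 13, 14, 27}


A = {8, 20, 23}, B = {9, 11, 13, 14, 27}
A \ B = elements in A but not in B
A \ B = {8, 20, 23}
Checking if 27 ∈ A \ B
27 is not in A \ B → False

27 ∉ A \ B


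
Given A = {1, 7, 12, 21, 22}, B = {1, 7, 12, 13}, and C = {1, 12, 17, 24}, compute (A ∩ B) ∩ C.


A ∩ B = {1, 7, 12}
(A ∩ B) ∩ C = {1, 12}

A ∩ B ∩ C = {1, 12}


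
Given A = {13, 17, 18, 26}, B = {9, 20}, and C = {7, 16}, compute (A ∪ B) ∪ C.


A ∪ B = {9, 13, 17, 18, 20, 26}
(A ∪ B) ∪ C = {7, 9, 13, 16, 17, 18, 20, 26}

A ∪ B ∪ C = {7, 9, 13, 16, 17, 18, 20, 26}


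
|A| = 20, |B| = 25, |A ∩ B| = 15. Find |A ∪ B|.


|A ∪ B| = |A| + |B| - |A ∩ B|
= 20 + 25 - 15
= 30

|A ∪ B| = 30


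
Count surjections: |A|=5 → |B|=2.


n = |A| = 5, k = |B| = 2. Surjections via inclusion-exclusion:
S(n,k) = Σ(-1)^i × C(k,i) × (k-i)^n, i=0 to k
i=0: (-1)^0×C(2,0)×2^5 = 32
i=1: (-1)^1×C(2,1)×1^5 = -2
i=2: (-1)^2×C(2,2)×0^5 = 0
Total = 30

Number of surjections = 30


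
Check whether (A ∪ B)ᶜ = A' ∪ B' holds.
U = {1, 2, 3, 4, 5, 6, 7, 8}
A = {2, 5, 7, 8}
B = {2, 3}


LHS: A ∪ B = {2, 3, 5, 7, 8}
(A ∪ B)' = U \ (A ∪ B) = {1, 4, 6}
A' = {1, 3, 4, 6}, B' = {1, 4, 5, 6, 7, 8}
Claimed RHS: A' ∪ B' = {1, 3, 4, 5, 6, 7, 8}
Identity is INVALID: LHS = {1, 4, 6} but the RHS claimed here equals {1, 3, 4, 5, 6, 7, 8}. The correct form is (A ∪ B)' = A' ∩ B'.

Identity is invalid: (A ∪ B)' = {1, 4, 6} but A' ∪ B' = {1, 3, 4, 5, 6, 7, 8}. The correct De Morgan law is (A ∪ B)' = A' ∩ B'.


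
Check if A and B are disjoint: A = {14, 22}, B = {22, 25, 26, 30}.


Disjoint means A ∩ B = ∅.
A ∩ B = {22}
A ∩ B ≠ ∅, so A and B are NOT disjoint.

No, A and B are not disjoint (A ∩ B = {22})


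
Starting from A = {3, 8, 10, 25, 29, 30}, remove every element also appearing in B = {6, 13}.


A \ B = elements in A but not in B
A = {3, 8, 10, 25, 29, 30}
B = {6, 13}
Remove from A any elements in B
A \ B = {3, 8, 10, 25, 29, 30}

A \ B = {3, 8, 10, 25, 29, 30}


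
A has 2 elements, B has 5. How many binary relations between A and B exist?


A relation from A to B is any subset of A × B.
|A × B| = 2 × 5 = 10
# relations = 2^|A × B| = 2^10 = 1024

Number of relations = 1024


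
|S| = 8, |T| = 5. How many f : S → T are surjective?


n = |S| = 8, k = |T| = 5. Surjections via inclusion-exclusion:
S(n,k) = Σ(-1)^i × C(k,i) × (k-i)^n, i=0 to k
i=0: (-1)^0×C(5,0)×5^8 = 390625
i=1: (-1)^1×C(5,1)×4^8 = -327680
i=2: (-1)^2×C(5,2)×3^8 = 65610
i=3: (-1)^3×C(5,3)×2^8 = -2560
i=4: (-1)^4×C(5,4)×1^8 = 5
i=5: (-1)^5×C(5,5)×0^8 = 0
Total = 126000

Number of surjections = 126000


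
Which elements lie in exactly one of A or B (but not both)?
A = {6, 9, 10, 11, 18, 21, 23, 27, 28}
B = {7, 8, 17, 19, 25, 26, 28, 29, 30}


A △ B = (A \ B) ∪ (B \ A) = elements in exactly one of A or B
A \ B = {6, 9, 10, 11, 18, 21, 23, 27}
B \ A = {7, 8, 17, 19, 25, 26, 29, 30}
A △ B = {6, 7, 8, 9, 10, 11, 17, 18, 19, 21, 23, 25, 26, 27, 29, 30}

A △ B = {6, 7, 8, 9, 10, 11, 17, 18, 19, 21, 23, 25, 26, 27, 29, 30}


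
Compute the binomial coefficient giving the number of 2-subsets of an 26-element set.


C(n,k) = n! / (k!(n-k)!)
C(26,2) = 26! / (2!24!)
= 325

C(26,2) = 325


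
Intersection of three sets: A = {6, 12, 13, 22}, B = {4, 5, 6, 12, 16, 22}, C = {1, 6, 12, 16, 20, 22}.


A ∩ B = {6, 12, 22}
(A ∩ B) ∩ C = {6, 12, 22}

A ∩ B ∩ C = {6, 12, 22}


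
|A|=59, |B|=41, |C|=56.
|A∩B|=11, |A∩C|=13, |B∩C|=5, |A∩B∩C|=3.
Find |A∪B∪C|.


|A∪B∪C| = |A|+|B|+|C| - |A∩B|-|A∩C|-|B∩C| + |A∩B∩C|
= 59+41+56 - 11-13-5 + 3
= 156 - 29 + 3
= 130

|A ∪ B ∪ C| = 130


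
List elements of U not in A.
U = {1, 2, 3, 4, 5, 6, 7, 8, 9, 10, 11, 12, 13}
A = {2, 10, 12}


Aᶜ = U \ A = elements in U but not in A
U = {1, 2, 3, 4, 5, 6, 7, 8, 9, 10, 11, 12, 13}
A = {2, 10, 12}
Aᶜ = {1, 3, 4, 5, 6, 7, 8, 9, 11, 13}

Aᶜ = {1, 3, 4, 5, 6, 7, 8, 9, 11, 13}


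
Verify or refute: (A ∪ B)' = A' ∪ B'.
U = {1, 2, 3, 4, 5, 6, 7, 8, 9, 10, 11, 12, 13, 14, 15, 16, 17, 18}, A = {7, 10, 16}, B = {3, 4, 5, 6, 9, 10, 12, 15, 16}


LHS: A ∪ B = {3, 4, 5, 6, 7, 9, 10, 12, 15, 16}
(A ∪ B)' = U \ (A ∪ B) = {1, 2, 8, 11, 13, 14, 17, 18}
A' = {1, 2, 3, 4, 5, 6, 8, 9, 11, 12, 13, 14, 15, 17, 18}, B' = {1, 2, 7, 8, 11, 13, 14, 17, 18}
Claimed RHS: A' ∪ B' = {1, 2, 3, 4, 5, 6, 7, 8, 9, 11, 12, 13, 14, 15, 17, 18}
Identity is INVALID: LHS = {1, 2, 8, 11, 13, 14, 17, 18} but the RHS claimed here equals {1, 2, 3, 4, 5, 6, 7, 8, 9, 11, 12, 13, 14, 15, 17, 18}. The correct form is (A ∪ B)' = A' ∩ B'.

Identity is invalid: (A ∪ B)' = {1, 2, 8, 11, 13, 14, 17, 18} but A' ∪ B' = {1, 2, 3, 4, 5, 6, 7, 8, 9, 11, 12, 13, 14, 15, 17, 18}. The correct De Morgan law is (A ∪ B)' = A' ∩ B'.


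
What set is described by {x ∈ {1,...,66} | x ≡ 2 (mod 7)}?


Checking each candidate:
Condition: x in {1,...,66} with x ≡ 2 (mod 7)
Result = {2, 9, 16, 23, 30, 37, 44, 51, 58, 65}

{2, 9, 16, 23, 30, 37, 44, 51, 58, 65}


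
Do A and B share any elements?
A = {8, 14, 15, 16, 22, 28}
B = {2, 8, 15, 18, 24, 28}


Disjoint means A ∩ B = ∅.
A ∩ B = {8, 15, 28}
A ∩ B ≠ ∅, so A and B are NOT disjoint.

Yes — A and B share the element(s) of A ∩ B = {8, 15, 28}, so they are not disjoint


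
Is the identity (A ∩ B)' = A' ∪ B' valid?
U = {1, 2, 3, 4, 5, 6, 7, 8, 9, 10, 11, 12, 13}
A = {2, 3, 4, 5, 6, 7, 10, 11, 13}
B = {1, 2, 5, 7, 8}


LHS: A ∩ B = {2, 5, 7}
(A ∩ B)' = U \ (A ∩ B) = {1, 3, 4, 6, 8, 9, 10, 11, 12, 13}
A' = {1, 8, 9, 12}, B' = {3, 4, 6, 9, 10, 11, 12, 13}
Claimed RHS: A' ∪ B' = {1, 3, 4, 6, 8, 9, 10, 11, 12, 13}
Identity is VALID: LHS = RHS = {1, 3, 4, 6, 8, 9, 10, 11, 12, 13} ✓

Identity is valid. (A ∩ B)' = A' ∪ B' = {1, 3, 4, 6, 8, 9, 10, 11, 12, 13}


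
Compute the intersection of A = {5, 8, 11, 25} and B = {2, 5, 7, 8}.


A ∩ B = elements in both A and B
A = {5, 8, 11, 25}
B = {2, 5, 7, 8}
A ∩ B = {5, 8}

A ∩ B = {5, 8}


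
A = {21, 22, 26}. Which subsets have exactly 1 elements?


|A| = 3, so A has C(3,1) = 3 subsets of size 1.
Enumerate by choosing 1 elements from A at a time:
{21}, {22}, {26}

1-element subsets (3 total): {21}, {22}, {26}


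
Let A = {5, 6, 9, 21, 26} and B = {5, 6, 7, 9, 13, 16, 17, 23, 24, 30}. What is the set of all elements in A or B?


A ∪ B = all elements in A or B (or both)
A = {5, 6, 9, 21, 26}
B = {5, 6, 7, 9, 13, 16, 17, 23, 24, 30}
A ∪ B = {5, 6, 7, 9, 13, 16, 17, 21, 23, 24, 26, 30}

A ∪ B = {5, 6, 7, 9, 13, 16, 17, 21, 23, 24, 26, 30}


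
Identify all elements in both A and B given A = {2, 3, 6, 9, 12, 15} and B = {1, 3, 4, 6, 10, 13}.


A = {2, 3, 6, 9, 12, 15}
B = {1, 3, 4, 6, 10, 13}
Region: in both A and B
Elements: {3, 6}

Elements in both A and B: {3, 6}


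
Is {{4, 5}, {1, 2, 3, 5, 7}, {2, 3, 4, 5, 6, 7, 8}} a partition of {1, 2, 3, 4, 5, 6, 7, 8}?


A partition requires: (1) non-empty parts, (2) pairwise disjoint, (3) union = U
Parts: {4, 5}, {1, 2, 3, 5, 7}, {2, 3, 4, 5, 6, 7, 8}
Union of parts: {1, 2, 3, 4, 5, 6, 7, 8}
U = {1, 2, 3, 4, 5, 6, 7, 8}
All non-empty? True
Pairwise disjoint? False
Covers U? True

No, not a valid partition


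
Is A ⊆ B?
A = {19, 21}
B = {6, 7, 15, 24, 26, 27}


A ⊆ B means every element of A is in B.
Elements in A not in B: {19, 21}
So A ⊄ B.

No, A ⊄ B


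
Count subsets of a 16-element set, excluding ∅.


Total subsets = 2^n = 2^16 = 65536
Non-empty subsets exclude the empty set: 2^n - 1
= 65536 - 1
= 65535

Number of non-empty subsets = 65535


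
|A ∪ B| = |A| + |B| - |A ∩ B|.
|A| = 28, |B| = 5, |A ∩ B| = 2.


|A ∪ B| = |A| + |B| - |A ∩ B|
= 28 + 5 - 2
= 31

|A ∪ B| = 31


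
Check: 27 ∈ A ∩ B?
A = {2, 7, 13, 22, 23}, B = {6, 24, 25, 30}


A = {2, 7, 13, 22, 23}, B = {6, 24, 25, 30}
A ∩ B = elements in both A and B
A ∩ B = ∅
Checking if 27 ∈ A ∩ B
27 is not in A ∩ B → False

27 ∉ A ∩ B


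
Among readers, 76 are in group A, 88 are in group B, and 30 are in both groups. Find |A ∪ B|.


|A ∪ B| = |A| + |B| - |A ∩ B|
= 76 + 88 - 30
= 134

|A ∪ B| = 134


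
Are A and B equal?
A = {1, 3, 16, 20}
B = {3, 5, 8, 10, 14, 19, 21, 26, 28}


Two sets are equal iff they have exactly the same elements.
A = {1, 3, 16, 20}
B = {3, 5, 8, 10, 14, 19, 21, 26, 28}
Differences: {1, 5, 8, 10, 14, 16, 19, 20, 21, 26, 28}
A ≠ B

No, A ≠ B


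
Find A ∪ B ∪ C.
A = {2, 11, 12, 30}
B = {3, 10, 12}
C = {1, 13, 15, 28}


A ∪ B = {2, 3, 10, 11, 12, 30}
(A ∪ B) ∪ C = {1, 2, 3, 10, 11, 12, 13, 15, 28, 30}

A ∪ B ∪ C = {1, 2, 3, 10, 11, 12, 13, 15, 28, 30}


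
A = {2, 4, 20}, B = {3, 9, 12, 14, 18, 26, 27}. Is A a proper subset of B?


A ⊂ B requires: A ⊆ B AND A ≠ B.
A ⊆ B? No
A ⊄ B, so A is not a proper subset.

No, A is not a proper subset of B


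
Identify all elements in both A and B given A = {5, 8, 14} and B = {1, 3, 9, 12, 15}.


A = {5, 8, 14}
B = {1, 3, 9, 12, 15}
Region: in both A and B
Elements: ∅

Elements in both A and B: ∅


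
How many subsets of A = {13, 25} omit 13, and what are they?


A subset of A that omits 13 is a subset of A \ {13}, so there are 2^(n-1) = 2^1 = 2 of them.
Subsets excluding 13: ∅, {25}

Subsets excluding 13 (2 total): ∅, {25}


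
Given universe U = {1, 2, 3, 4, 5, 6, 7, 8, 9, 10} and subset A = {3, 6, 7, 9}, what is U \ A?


Aᶜ = U \ A = elements in U but not in A
U = {1, 2, 3, 4, 5, 6, 7, 8, 9, 10}
A = {3, 6, 7, 9}
Aᶜ = {1, 2, 4, 5, 8, 10}

Aᶜ = {1, 2, 4, 5, 8, 10}


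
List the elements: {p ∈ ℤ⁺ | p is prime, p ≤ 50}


Checking each candidate:
Condition: primes ≤ 50
Result = {2, 3, 5, 7, 11, 13, 17, 19, 23, 29, 31, 37, 41, 43, 47}

{2, 3, 5, 7, 11, 13, 17, 19, 23, 29, 31, 37, 41, 43, 47}


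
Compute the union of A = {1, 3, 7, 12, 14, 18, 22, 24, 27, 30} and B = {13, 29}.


A ∪ B = all elements in A or B (or both)
A = {1, 3, 7, 12, 14, 18, 22, 24, 27, 30}
B = {13, 29}
A ∪ B = {1, 3, 7, 12, 13, 14, 18, 22, 24, 27, 29, 30}

A ∪ B = {1, 3, 7, 12, 13, 14, 18, 22, 24, 27, 29, 30}


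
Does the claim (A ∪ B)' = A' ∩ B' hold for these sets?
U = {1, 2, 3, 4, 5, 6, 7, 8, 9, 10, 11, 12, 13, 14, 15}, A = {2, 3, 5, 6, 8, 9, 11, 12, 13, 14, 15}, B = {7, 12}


LHS: A ∪ B = {2, 3, 5, 6, 7, 8, 9, 11, 12, 13, 14, 15}
(A ∪ B)' = U \ (A ∪ B) = {1, 4, 10}
A' = {1, 4, 7, 10}, B' = {1, 2, 3, 4, 5, 6, 8, 9, 10, 11, 13, 14, 15}
Claimed RHS: A' ∩ B' = {1, 4, 10}
Identity is VALID: LHS = RHS = {1, 4, 10} ✓

Identity is valid. (A ∪ B)' = A' ∩ B' = {1, 4, 10}


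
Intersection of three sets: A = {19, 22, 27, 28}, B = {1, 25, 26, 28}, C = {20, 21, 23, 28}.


A ∩ B = {28}
(A ∩ B) ∩ C = {28}

A ∩ B ∩ C = {28}


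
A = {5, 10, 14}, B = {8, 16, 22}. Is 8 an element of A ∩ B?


A = {5, 10, 14}, B = {8, 16, 22}
A ∩ B = elements in both A and B
A ∩ B = ∅
Checking if 8 ∈ A ∩ B
8 is not in A ∩ B → False

8 ∉ A ∩ B


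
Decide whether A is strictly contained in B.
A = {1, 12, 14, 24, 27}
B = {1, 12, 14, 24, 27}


A ⊂ B requires: A ⊆ B AND A ≠ B.
A ⊆ B? Yes
A = B? Yes
A = B, so A is not a PROPER subset.

No, A is not a proper subset of B


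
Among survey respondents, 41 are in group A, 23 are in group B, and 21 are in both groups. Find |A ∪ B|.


|A ∪ B| = |A| + |B| - |A ∩ B|
= 41 + 23 - 21
= 43

|A ∪ B| = 43


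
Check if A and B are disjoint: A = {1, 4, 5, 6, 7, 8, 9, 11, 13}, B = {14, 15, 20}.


Disjoint means A ∩ B = ∅.
A ∩ B = ∅
A ∩ B = ∅, so A and B are disjoint.

Yes, A and B are disjoint


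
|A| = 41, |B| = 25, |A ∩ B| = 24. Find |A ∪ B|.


|A ∪ B| = |A| + |B| - |A ∩ B|
= 41 + 25 - 24
= 42

|A ∪ B| = 42


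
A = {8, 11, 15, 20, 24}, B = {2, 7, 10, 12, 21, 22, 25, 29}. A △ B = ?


A △ B = (A \ B) ∪ (B \ A) = elements in exactly one of A or B
A \ B = {8, 11, 15, 20, 24}
B \ A = {2, 7, 10, 12, 21, 22, 25, 29}
A △ B = {2, 7, 8, 10, 11, 12, 15, 20, 21, 22, 24, 25, 29}

A △ B = {2, 7, 8, 10, 11, 12, 15, 20, 21, 22, 24, 25, 29}


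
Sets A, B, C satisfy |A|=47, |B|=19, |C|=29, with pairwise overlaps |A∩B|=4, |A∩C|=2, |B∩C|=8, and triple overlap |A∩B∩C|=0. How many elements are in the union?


|A∪B∪C| = |A|+|B|+|C| - |A∩B|-|A∩C|-|B∩C| + |A∩B∩C|
= 47+19+29 - 4-2-8 + 0
= 95 - 14 + 0
= 81

|A ∪ B ∪ C| = 81


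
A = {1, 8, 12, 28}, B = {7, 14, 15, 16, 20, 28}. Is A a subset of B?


A ⊆ B means every element of A is in B.
Elements in A not in B: {1, 8, 12}
So A ⊄ B.

No, A ⊄ B


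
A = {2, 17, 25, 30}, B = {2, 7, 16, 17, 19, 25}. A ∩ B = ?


A ∩ B = elements in both A and B
A = {2, 17, 25, 30}
B = {2, 7, 16, 17, 19, 25}
A ∩ B = {2, 17, 25}

A ∩ B = {2, 17, 25}


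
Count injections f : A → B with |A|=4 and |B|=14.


An injection sends each of |A| = 4 inputs to a distinct output in B.
# injections = |B|·(|B|-1)·…·(|B|-|A|+1) = 14! / (14 - 4)!
= 14 × 13 × 12 × 11
= 24024

Number of injections = 24024


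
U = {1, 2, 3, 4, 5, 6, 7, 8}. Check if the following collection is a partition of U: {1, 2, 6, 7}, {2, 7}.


A partition requires: (1) non-empty parts, (2) pairwise disjoint, (3) union = U
Parts: {1, 2, 6, 7}, {2, 7}
Union of parts: {1, 2, 6, 7}
U = {1, 2, 3, 4, 5, 6, 7, 8}
All non-empty? True
Pairwise disjoint? False
Covers U? False

No, not a valid partition


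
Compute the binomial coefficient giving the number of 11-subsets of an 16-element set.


C(n,k) = n! / (k!(n-k)!)
C(16,11) = 16! / (11!5!)
= 4368

C(16,11) = 4368


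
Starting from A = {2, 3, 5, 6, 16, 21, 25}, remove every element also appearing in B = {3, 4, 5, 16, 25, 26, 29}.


A \ B = elements in A but not in B
A = {2, 3, 5, 6, 16, 21, 25}
B = {3, 4, 5, 16, 25, 26, 29}
Remove from A any elements in B
A \ B = {2, 6, 21}

A \ B = {2, 6, 21}


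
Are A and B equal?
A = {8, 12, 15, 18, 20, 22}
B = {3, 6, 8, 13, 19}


Two sets are equal iff they have exactly the same elements.
A = {8, 12, 15, 18, 20, 22}
B = {3, 6, 8, 13, 19}
Differences: {3, 6, 12, 13, 15, 18, 19, 20, 22}
A ≠ B

No, A ≠ B


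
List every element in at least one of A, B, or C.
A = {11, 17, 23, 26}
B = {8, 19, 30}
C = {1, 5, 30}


A ∪ B = {8, 11, 17, 19, 23, 26, 30}
(A ∪ B) ∪ C = {1, 5, 8, 11, 17, 19, 23, 26, 30}

A ∪ B ∪ C = {1, 5, 8, 11, 17, 19, 23, 26, 30}


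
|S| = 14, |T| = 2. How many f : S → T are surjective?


n = |S| = 14, k = |T| = 2. Surjections via inclusion-exclusion:
S(n,k) = Σ(-1)^i × C(k,i) × (k-i)^n, i=0 to k
i=0: (-1)^0×C(2,0)×2^14 = 16384
i=1: (-1)^1×C(2,1)×1^14 = -2
i=2: (-1)^2×C(2,2)×0^14 = 0
Total = 16382

Number of surjections = 16382


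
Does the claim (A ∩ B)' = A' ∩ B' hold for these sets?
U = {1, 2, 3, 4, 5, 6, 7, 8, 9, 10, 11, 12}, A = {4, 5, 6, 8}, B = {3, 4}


LHS: A ∩ B = {4}
(A ∩ B)' = U \ (A ∩ B) = {1, 2, 3, 5, 6, 7, 8, 9, 10, 11, 12}
A' = {1, 2, 3, 7, 9, 10, 11, 12}, B' = {1, 2, 5, 6, 7, 8, 9, 10, 11, 12}
Claimed RHS: A' ∩ B' = {1, 2, 7, 9, 10, 11, 12}
Identity is INVALID: LHS = {1, 2, 3, 5, 6, 7, 8, 9, 10, 11, 12} but the RHS claimed here equals {1, 2, 7, 9, 10, 11, 12}. The correct form is (A ∩ B)' = A' ∪ B'.

Identity is invalid: (A ∩ B)' = {1, 2, 3, 5, 6, 7, 8, 9, 10, 11, 12} but A' ∩ B' = {1, 2, 7, 9, 10, 11, 12}. The correct De Morgan law is (A ∩ B)' = A' ∪ B'.


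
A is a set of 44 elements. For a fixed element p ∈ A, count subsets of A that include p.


Subsets of A containing p correspond to subsets of A \ {p}, which has 43 elements.
Count = 2^(n-1) = 2^43
= 8796093022208

Number of subsets containing p = 8796093022208


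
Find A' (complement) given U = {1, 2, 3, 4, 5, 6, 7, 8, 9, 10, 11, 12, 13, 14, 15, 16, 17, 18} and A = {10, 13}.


Aᶜ = U \ A = elements in U but not in A
U = {1, 2, 3, 4, 5, 6, 7, 8, 9, 10, 11, 12, 13, 14, 15, 16, 17, 18}
A = {10, 13}
Aᶜ = {1, 2, 3, 4, 5, 6, 7, 8, 9, 11, 12, 14, 15, 16, 17, 18}

Aᶜ = {1, 2, 3, 4, 5, 6, 7, 8, 9, 11, 12, 14, 15, 16, 17, 18}


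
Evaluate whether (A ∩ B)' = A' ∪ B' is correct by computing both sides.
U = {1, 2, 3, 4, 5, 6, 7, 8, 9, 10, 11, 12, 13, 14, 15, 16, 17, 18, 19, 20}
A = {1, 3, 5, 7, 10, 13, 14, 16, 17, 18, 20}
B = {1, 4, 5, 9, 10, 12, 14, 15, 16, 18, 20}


LHS: A ∩ B = {1, 5, 10, 14, 16, 18, 20}
(A ∩ B)' = U \ (A ∩ B) = {2, 3, 4, 6, 7, 8, 9, 11, 12, 13, 15, 17, 19}
A' = {2, 4, 6, 8, 9, 11, 12, 15, 19}, B' = {2, 3, 6, 7, 8, 11, 13, 17, 19}
Claimed RHS: A' ∪ B' = {2, 3, 4, 6, 7, 8, 9, 11, 12, 13, 15, 17, 19}
Identity is VALID: LHS = RHS = {2, 3, 4, 6, 7, 8, 9, 11, 12, 13, 15, 17, 19} ✓

Identity is valid. (A ∩ B)' = A' ∪ B' = {2, 3, 4, 6, 7, 8, 9, 11, 12, 13, 15, 17, 19}


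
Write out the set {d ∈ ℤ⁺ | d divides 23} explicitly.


Checking each candidate:
Condition: positive divisors of 23
Result = {1, 23}

{1, 23}


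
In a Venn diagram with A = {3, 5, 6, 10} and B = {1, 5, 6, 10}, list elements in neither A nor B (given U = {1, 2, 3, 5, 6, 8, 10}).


A = {3, 5, 6, 10}
B = {1, 5, 6, 10}
Region: in neither A nor B (given U = {1, 2, 3, 5, 6, 8, 10})
Elements: {2, 8}

Elements in neither A nor B (given U = {1, 2, 3, 5, 6, 8, 10}): {2, 8}


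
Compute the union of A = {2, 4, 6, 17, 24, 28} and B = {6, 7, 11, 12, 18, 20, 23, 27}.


A ∪ B = all elements in A or B (or both)
A = {2, 4, 6, 17, 24, 28}
B = {6, 7, 11, 12, 18, 20, 23, 27}
A ∪ B = {2, 4, 6, 7, 11, 12, 17, 18, 20, 23, 24, 27, 28}

A ∪ B = {2, 4, 6, 7, 11, 12, 17, 18, 20, 23, 24, 27, 28}


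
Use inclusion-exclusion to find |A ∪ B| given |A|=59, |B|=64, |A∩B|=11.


|A ∪ B| = |A| + |B| - |A ∩ B|
= 59 + 64 - 11
= 112

|A ∪ B| = 112


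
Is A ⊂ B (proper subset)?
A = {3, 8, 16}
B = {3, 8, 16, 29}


A ⊂ B requires: A ⊆ B AND A ≠ B.
A ⊆ B? Yes
A = B? No
A ⊂ B: Yes (A is a proper subset of B)

Yes, A ⊂ B


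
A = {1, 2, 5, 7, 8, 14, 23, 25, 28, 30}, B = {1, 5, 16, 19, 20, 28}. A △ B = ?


A △ B = (A \ B) ∪ (B \ A) = elements in exactly one of A or B
A \ B = {2, 7, 8, 14, 23, 25, 30}
B \ A = {16, 19, 20}
A △ B = {2, 7, 8, 14, 16, 19, 20, 23, 25, 30}

A △ B = {2, 7, 8, 14, 16, 19, 20, 23, 25, 30}


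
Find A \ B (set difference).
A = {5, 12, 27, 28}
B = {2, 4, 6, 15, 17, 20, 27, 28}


A \ B = elements in A but not in B
A = {5, 12, 27, 28}
B = {2, 4, 6, 15, 17, 20, 27, 28}
Remove from A any elements in B
A \ B = {5, 12}

A \ B = {5, 12}


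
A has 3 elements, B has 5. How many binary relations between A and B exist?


A relation from A to B is any subset of A × B.
|A × B| = 3 × 5 = 15
# relations = 2^|A × B| = 2^15 = 32768

Number of relations = 32768


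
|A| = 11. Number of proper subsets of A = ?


Total subsets = 2^n = 2^11 = 2048
Proper subsets exclude the set itself: 2^n - 1
= 2048 - 1
= 2047

Number of proper subsets = 2047


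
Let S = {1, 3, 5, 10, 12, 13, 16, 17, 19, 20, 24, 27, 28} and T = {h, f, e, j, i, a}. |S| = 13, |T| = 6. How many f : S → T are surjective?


n = |S| = 13, k = |T| = 6. Surjections via inclusion-exclusion:
S(n,k) = Σ(-1)^i × C(k,i) × (k-i)^n, i=0 to k
i=0: (-1)^0×C(6,0)×6^13 = 13060694016
i=1: (-1)^1×C(6,1)×5^13 = -7324218750
i=2: (-1)^2×C(6,2)×4^13 = 1006632960
i=3: (-1)^3×C(6,3)×3^13 = -31886460
i=4: (-1)^4×C(6,4)×2^13 = 122880
i=5: (-1)^5×C(6,5)×1^13 = -6
i=6: (-1)^6×C(6,6)×0^13 = 0
Total = 6711344640

Number of surjections = 6711344640


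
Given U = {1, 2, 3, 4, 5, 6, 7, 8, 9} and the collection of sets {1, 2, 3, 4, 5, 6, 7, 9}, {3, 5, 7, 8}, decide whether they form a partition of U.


A partition requires: (1) non-empty parts, (2) pairwise disjoint, (3) union = U
Parts: {1, 2, 3, 4, 5, 6, 7, 9}, {3, 5, 7, 8}
Union of parts: {1, 2, 3, 4, 5, 6, 7, 8, 9}
U = {1, 2, 3, 4, 5, 6, 7, 8, 9}
All non-empty? True
Pairwise disjoint? False
Covers U? True

No, not a valid partition


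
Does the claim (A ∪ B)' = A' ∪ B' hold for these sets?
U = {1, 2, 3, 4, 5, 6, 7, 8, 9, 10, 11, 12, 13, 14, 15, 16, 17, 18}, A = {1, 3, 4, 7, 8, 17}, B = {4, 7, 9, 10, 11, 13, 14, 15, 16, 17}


LHS: A ∪ B = {1, 3, 4, 7, 8, 9, 10, 11, 13, 14, 15, 16, 17}
(A ∪ B)' = U \ (A ∪ B) = {2, 5, 6, 12, 18}
A' = {2, 5, 6, 9, 10, 11, 12, 13, 14, 15, 16, 18}, B' = {1, 2, 3, 5, 6, 8, 12, 18}
Claimed RHS: A' ∪ B' = {1, 2, 3, 5, 6, 8, 9, 10, 11, 12, 13, 14, 15, 16, 18}
Identity is INVALID: LHS = {2, 5, 6, 12, 18} but the RHS claimed here equals {1, 2, 3, 5, 6, 8, 9, 10, 11, 12, 13, 14, 15, 16, 18}. The correct form is (A ∪ B)' = A' ∩ B'.

Identity is invalid: (A ∪ B)' = {2, 5, 6, 12, 18} but A' ∪ B' = {1, 2, 3, 5, 6, 8, 9, 10, 11, 12, 13, 14, 15, 16, 18}. The correct De Morgan law is (A ∪ B)' = A' ∩ B'.


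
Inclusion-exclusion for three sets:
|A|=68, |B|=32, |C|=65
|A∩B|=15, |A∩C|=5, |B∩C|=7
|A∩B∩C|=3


|A∪B∪C| = |A|+|B|+|C| - |A∩B|-|A∩C|-|B∩C| + |A∩B∩C|
= 68+32+65 - 15-5-7 + 3
= 165 - 27 + 3
= 141

|A ∪ B ∪ C| = 141


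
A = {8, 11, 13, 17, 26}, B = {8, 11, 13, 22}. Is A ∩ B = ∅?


Disjoint means A ∩ B = ∅.
A ∩ B = {8, 11, 13}
A ∩ B ≠ ∅, so A and B are NOT disjoint.

No, A and B are not disjoint (A ∩ B = {8, 11, 13})


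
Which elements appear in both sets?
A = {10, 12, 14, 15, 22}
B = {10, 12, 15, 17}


A ∩ B = elements in both A and B
A = {10, 12, 14, 15, 22}
B = {10, 12, 15, 17}
A ∩ B = {10, 12, 15}

A ∩ B = {10, 12, 15}


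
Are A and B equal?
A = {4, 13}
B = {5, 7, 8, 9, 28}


Two sets are equal iff they have exactly the same elements.
A = {4, 13}
B = {5, 7, 8, 9, 28}
Differences: {4, 5, 7, 8, 9, 13, 28}
A ≠ B

No, A ≠ B


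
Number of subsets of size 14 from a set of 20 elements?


C(n,k) = n! / (k!(n-k)!)
C(20,14) = 20! / (14!6!)
= 38760

C(20,14) = 38760


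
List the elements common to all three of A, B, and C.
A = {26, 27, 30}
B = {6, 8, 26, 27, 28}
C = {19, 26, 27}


A ∩ B = {26, 27}
(A ∩ B) ∩ C = {26, 27}

A ∩ B ∩ C = {26, 27}


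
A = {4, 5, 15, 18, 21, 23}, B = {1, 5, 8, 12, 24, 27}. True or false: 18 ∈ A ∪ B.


A = {4, 5, 15, 18, 21, 23}, B = {1, 5, 8, 12, 24, 27}
A ∪ B = all elements in A or B
A ∪ B = {1, 4, 5, 8, 12, 15, 18, 21, 23, 24, 27}
Checking if 18 ∈ A ∪ B
18 is in A ∪ B → True

18 ∈ A ∪ B


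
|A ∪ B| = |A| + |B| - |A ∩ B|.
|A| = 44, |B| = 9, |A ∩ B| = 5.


|A ∪ B| = |A| + |B| - |A ∩ B|
= 44 + 9 - 5
= 48

|A ∪ B| = 48


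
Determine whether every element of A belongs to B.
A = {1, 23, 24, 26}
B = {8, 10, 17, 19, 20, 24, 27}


A ⊆ B means every element of A is in B.
Elements in A not in B: {1, 23, 26}
So A ⊄ B.

No, A ⊄ B


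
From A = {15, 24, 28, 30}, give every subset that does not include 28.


A subset of A that omits 28 is a subset of A \ {28}, so there are 2^(n-1) = 2^3 = 8 of them.
Subsets excluding 28: ∅, {15}, {24}, {30}, {15, 24}, {15, 30}, {24, 30}, {15, 24, 30}

Subsets excluding 28 (8 total): ∅, {15}, {24}, {30}, {15, 24}, {15, 30}, {24, 30}, {15, 24, 30}


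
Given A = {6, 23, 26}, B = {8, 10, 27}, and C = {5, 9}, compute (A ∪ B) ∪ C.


A ∪ B = {6, 8, 10, 23, 26, 27}
(A ∪ B) ∪ C = {5, 6, 8, 9, 10, 23, 26, 27}

A ∪ B ∪ C = {5, 6, 8, 9, 10, 23, 26, 27}


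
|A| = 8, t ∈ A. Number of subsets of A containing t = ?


Subsets of A containing t correspond to subsets of A \ {t}, which has 7 elements.
Count = 2^(n-1) = 2^7
= 128

Number of subsets containing t = 128


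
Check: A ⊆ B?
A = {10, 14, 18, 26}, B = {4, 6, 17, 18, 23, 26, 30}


A ⊆ B means every element of A is in B.
Elements in A not in B: {10, 14}
So A ⊄ B.

No, A ⊄ B


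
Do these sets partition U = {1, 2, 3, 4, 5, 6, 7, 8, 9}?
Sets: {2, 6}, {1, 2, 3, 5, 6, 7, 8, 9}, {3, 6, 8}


A partition requires: (1) non-empty parts, (2) pairwise disjoint, (3) union = U
Parts: {2, 6}, {1, 2, 3, 5, 6, 7, 8, 9}, {3, 6, 8}
Union of parts: {1, 2, 3, 5, 6, 7, 8, 9}
U = {1, 2, 3, 4, 5, 6, 7, 8, 9}
All non-empty? True
Pairwise disjoint? False
Covers U? False

No, not a valid partition


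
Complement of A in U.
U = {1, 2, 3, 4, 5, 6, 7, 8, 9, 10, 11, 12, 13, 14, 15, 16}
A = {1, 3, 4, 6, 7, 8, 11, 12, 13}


Aᶜ = U \ A = elements in U but not in A
U = {1, 2, 3, 4, 5, 6, 7, 8, 9, 10, 11, 12, 13, 14, 15, 16}
A = {1, 3, 4, 6, 7, 8, 11, 12, 13}
Aᶜ = {2, 5, 9, 10, 14, 15, 16}

Aᶜ = {2, 5, 9, 10, 14, 15, 16}


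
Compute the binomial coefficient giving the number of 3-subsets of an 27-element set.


C(n,k) = n! / (k!(n-k)!)
C(27,3) = 27! / (3!24!)
= 2925

C(27,3) = 2925


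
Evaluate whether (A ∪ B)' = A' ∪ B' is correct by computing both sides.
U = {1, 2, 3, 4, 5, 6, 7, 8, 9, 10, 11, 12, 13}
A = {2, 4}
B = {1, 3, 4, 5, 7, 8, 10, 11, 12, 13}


LHS: A ∪ B = {1, 2, 3, 4, 5, 7, 8, 10, 11, 12, 13}
(A ∪ B)' = U \ (A ∪ B) = {6, 9}
A' = {1, 3, 5, 6, 7, 8, 9, 10, 11, 12, 13}, B' = {2, 6, 9}
Claimed RHS: A' ∪ B' = {1, 2, 3, 5, 6, 7, 8, 9, 10, 11, 12, 13}
Identity is INVALID: LHS = {6, 9} but the RHS claimed here equals {1, 2, 3, 5, 6, 7, 8, 9, 10, 11, 12, 13}. The correct form is (A ∪ B)' = A' ∩ B'.

Identity is invalid: (A ∪ B)' = {6, 9} but A' ∪ B' = {1, 2, 3, 5, 6, 7, 8, 9, 10, 11, 12, 13}. The correct De Morgan law is (A ∪ B)' = A' ∩ B'.


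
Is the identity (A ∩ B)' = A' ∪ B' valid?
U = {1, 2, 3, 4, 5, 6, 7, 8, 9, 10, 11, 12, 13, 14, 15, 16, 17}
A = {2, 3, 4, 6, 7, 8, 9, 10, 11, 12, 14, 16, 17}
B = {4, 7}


LHS: A ∩ B = {4, 7}
(A ∩ B)' = U \ (A ∩ B) = {1, 2, 3, 5, 6, 8, 9, 10, 11, 12, 13, 14, 15, 16, 17}
A' = {1, 5, 13, 15}, B' = {1, 2, 3, 5, 6, 8, 9, 10, 11, 12, 13, 14, 15, 16, 17}
Claimed RHS: A' ∪ B' = {1, 2, 3, 5, 6, 8, 9, 10, 11, 12, 13, 14, 15, 16, 17}
Identity is VALID: LHS = RHS = {1, 2, 3, 5, 6, 8, 9, 10, 11, 12, 13, 14, 15, 16, 17} ✓

Identity is valid. (A ∩ B)' = A' ∪ B' = {1, 2, 3, 5, 6, 8, 9, 10, 11, 12, 13, 14, 15, 16, 17}


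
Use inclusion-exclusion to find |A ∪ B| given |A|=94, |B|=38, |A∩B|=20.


|A ∪ B| = |A| + |B| - |A ∩ B|
= 94 + 38 - 20
= 112

|A ∪ B| = 112


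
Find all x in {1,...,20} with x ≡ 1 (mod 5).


Checking each candidate:
Condition: x in {1,...,20} with x ≡ 1 (mod 5)
Result = {1, 6, 11, 16}

{1, 6, 11, 16}


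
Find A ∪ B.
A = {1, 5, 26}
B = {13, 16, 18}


A ∪ B = all elements in A or B (or both)
A = {1, 5, 26}
B = {13, 16, 18}
A ∪ B = {1, 5, 13, 16, 18, 26}

A ∪ B = {1, 5, 13, 16, 18, 26}


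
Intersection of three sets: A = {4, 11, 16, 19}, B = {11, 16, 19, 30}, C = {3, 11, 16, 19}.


A ∩ B = {11, 16, 19}
(A ∩ B) ∩ C = {11, 16, 19}

A ∩ B ∩ C = {11, 16, 19}


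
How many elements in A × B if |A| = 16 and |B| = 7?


|A × B| = |A| × |B|
= 16 × 7
= 112

|A × B| = 112


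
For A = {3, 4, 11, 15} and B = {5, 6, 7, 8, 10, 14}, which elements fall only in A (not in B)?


A = {3, 4, 11, 15}
B = {5, 6, 7, 8, 10, 14}
Region: only in A (not in B)
Elements: {3, 4, 11, 15}

Elements only in A (not in B): {3, 4, 11, 15}


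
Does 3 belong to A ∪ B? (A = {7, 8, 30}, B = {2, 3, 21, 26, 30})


A = {7, 8, 30}, B = {2, 3, 21, 26, 30}
A ∪ B = all elements in A or B
A ∪ B = {2, 3, 7, 8, 21, 26, 30}
Checking if 3 ∈ A ∪ B
3 is in A ∪ B → True

3 ∈ A ∪ B


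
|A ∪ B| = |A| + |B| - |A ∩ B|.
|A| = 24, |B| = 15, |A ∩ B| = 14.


|A ∪ B| = |A| + |B| - |A ∩ B|
= 24 + 15 - 14
= 25

|A ∪ B| = 25


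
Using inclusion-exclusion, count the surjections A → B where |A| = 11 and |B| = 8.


n = |A| = 11, k = |B| = 8. Surjections via inclusion-exclusion:
S(n,k) = Σ(-1)^i × C(k,i) × (k-i)^n, i=0 to k
i=0: (-1)^0×C(8,0)×8^11 = 8589934592
i=1: (-1)^1×C(8,1)×7^11 = -15818613944
i=2: (-1)^2×C(8,2)×6^11 = 10158317568
i=3: (-1)^3×C(8,3)×5^11 = -2734375000
i=4: (-1)^4×C(8,4)×4^11 = 293601280
i=5: (-1)^5×C(8,5)×3^11 = -9920232
i=6: (-1)^6×C(8,6)×2^11 = 57344
i=7: (-1)^7×C(8,7)×1^11 = -8
i=8: (-1)^8×C(8,8)×0^11 = 0
Total = 479001600

Number of surjections = 479001600
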